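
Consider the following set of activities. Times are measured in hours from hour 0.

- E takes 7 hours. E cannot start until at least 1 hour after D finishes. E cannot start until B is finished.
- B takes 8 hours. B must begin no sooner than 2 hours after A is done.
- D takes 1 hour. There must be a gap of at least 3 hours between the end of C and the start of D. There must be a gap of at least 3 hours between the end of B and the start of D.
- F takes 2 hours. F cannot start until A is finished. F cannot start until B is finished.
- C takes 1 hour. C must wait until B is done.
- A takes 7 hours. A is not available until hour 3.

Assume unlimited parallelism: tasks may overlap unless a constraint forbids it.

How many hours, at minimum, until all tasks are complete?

After its own release at hour 3, A can start at hour 3 and finishes at hour 10.
B waits on A (finishes hour 10, plus 2-hour gap → hour 12), so it starts at hour 12 and finishes at 12 + 8 = hour 20.
F cannot start until A (finishes hour 10); B (finishes hour 20). The controlling bound is hour 20, so F finishes at 20 + 2 = hour 22.
After B (finishes hour 20), C can start at hour 20 and finishes at hour 21.
D cannot start until C (finishes hour 21, plus 3-hour gap → hour 24); B (finishes hour 20, plus 3-hour gap → hour 23). The controlling bound is hour 24, so D finishes at 24 + 1 = hour 25.
E needs all of D (finishes hour 25, plus 1-hour gap → hour 26); B (finishes hour 20). That puts its earliest start at hour 26; it finishes at 26 + 7 = hour 33.
All tasks are finished once the last one completes. Finish times: A at 10, B at 20, C at 21, D at 25, E at 33, F at 22. The latest is hour 33.

33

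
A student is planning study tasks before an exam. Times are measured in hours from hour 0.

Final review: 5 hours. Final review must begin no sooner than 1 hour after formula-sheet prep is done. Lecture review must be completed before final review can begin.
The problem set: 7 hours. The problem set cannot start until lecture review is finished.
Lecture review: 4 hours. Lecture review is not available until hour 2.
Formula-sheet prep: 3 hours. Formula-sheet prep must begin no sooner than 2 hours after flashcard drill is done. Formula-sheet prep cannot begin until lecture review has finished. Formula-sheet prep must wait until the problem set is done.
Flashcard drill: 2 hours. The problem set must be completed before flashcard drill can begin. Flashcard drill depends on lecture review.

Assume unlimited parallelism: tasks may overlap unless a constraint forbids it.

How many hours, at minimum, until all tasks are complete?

Lecture review waits on its own release at hour 2, so it starts at hour 2 and finishes at 2 + 4 = hour 6.
After lecture review (finishes hour 6), the problem set can start at hour 6 and finishes at hour 13.
Flashcard drill has to wait for the problem set (finishes hour 13); lecture review (finishes hour 6). The latest of these is hour 13, so flashcard drill runs hour 13 to 13 + 2 = hour 15.
For formula-sheet prep: flashcard drill (finishes hour 15, plus 2-hour gap → hour 17); lecture review (finishes hour 6); the problem set (finishes hour 13). Taking the maximum gives a start of hour 17, and it finishes at 17 + 3 = hour 20.
Final review has to wait for formula-sheet prep (finishes hour 20, plus 1-hour gap → hour 21); lecture review (finishes hour 6). The latest of these is hour 21, so final review runs hour 21 to 21 + 5 = hour 26.
All tasks are finished once the last one completes. Finish times: Lecture review at 6, The problem set at 13, Flashcard drill at 15, Formula-sheet prep at 20, Final review at 26. The latest is hour 26.

26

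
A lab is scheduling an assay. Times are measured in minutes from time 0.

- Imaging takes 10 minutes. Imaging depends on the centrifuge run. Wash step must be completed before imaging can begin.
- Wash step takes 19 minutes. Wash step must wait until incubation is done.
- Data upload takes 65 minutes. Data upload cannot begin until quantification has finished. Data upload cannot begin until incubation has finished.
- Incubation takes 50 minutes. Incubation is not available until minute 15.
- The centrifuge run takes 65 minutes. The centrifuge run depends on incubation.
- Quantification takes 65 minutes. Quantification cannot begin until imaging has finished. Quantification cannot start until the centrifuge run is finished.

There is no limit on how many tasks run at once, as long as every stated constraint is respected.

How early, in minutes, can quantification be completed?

205

After its own release at minute 15, incubation can start at minute 15 and finishes at minute 65.
Wash step waits on incubation (finishes minute 65), so it starts at minute 65 and finishes at 65 + 19 = minute 84.
The centrifuge run waits on incubation (finishes minute 65), so it starts at minute 65 and finishes at 65 + 65 = minute 130.
Imaging cannot start until the centrifuge run (finishes minute 130); wash step (finishes minute 84). The controlling bound is minute 130, so imaging finishes at 130 + 10 = minute 140.
Quantification needs all of imaging (finishes minute 140); the centrifuge run (finishes minute 130). That puts its earliest start at minute 140; it finishes at 140 + 65 = minute 205.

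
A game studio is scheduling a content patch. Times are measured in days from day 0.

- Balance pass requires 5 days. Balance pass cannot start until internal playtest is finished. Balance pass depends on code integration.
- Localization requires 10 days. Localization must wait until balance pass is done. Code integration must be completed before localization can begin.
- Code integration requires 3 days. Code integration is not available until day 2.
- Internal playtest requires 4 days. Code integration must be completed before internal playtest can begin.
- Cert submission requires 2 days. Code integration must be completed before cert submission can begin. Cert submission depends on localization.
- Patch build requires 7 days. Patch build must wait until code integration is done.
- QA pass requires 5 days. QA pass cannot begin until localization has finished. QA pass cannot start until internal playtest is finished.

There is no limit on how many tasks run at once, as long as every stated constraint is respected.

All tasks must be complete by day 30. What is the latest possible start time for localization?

15

QA pass must finish by day 30; it takes 5 days, so it must start by 30 − 5 = day 25.
Cert submission has no dependents, so it just needs to finish by day 30. Starting by 30 − 2 = day 28 achieves that.
For localization: QA pass (must start by day 25); cert submission (must start by day 28). The most restrictive is day 25; with a 10-day duration, localization must start by day 15.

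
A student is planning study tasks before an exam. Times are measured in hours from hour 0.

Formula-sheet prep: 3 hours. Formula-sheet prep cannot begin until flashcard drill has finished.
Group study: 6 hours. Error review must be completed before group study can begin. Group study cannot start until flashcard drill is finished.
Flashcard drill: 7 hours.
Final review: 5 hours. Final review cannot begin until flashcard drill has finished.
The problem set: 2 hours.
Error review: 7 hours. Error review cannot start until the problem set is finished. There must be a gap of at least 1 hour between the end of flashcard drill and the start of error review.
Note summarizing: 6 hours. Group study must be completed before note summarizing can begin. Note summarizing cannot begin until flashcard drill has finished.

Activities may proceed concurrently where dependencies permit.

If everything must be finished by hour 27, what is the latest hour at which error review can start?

Note summarizing has no dependents, so it just needs to finish by hour 27. Starting by 27 − 6 = hour 21 achieves that.
Since note summarizing (must start by hour 21) depends on it, group study must finish by hour 21. Backing off its 6-hour duration gives a latest start of hour 15.
Since group study (must start by hour 15) depends on it, error review must finish by hour 15. Backing off its 7-hour duration gives a latest start of hour 8.

8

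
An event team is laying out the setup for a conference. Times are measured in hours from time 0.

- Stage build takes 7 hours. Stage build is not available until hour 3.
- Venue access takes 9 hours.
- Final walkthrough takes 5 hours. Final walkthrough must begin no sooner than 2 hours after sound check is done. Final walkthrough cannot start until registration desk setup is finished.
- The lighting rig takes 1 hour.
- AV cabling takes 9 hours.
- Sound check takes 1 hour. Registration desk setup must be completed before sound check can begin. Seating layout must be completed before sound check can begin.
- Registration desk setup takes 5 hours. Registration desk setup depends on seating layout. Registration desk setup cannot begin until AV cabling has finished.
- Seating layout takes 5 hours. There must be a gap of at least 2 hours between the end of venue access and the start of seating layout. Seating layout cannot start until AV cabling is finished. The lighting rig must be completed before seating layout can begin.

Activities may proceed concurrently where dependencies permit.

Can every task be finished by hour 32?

Yes

AV cabling can start immediately at hour 0; it finishes at hour 9.
The lighting rig has no prerequisites, so it starts at hour 0 and finishes at hour 1.
After its own release at hour 3, stage build can start at hour 3 and finishes at hour 10.
Venue access can start immediately at hour 0; it finishes at hour 9.
Seating layout cannot start until venue access (finishes hour 9, plus 2-hour gap → hour 11); AV cabling (finishes hour 9); the lighting rig (finishes hour 1). The controlling bound is hour 11, so seating layout finishes at 11 + 5 = hour 16.
Registration desk setup cannot start until seating layout (finishes hour 16); AV cabling (finishes hour 9). The controlling bound is hour 16, so registration desk setup finishes at 16 + 5 = hour 21.
Sound check needs all of registration desk setup (finishes hour 21); seating layout (finishes hour 16). That puts its earliest start at hour 21; it finishes at 21 + 1 = hour 22.
Final walkthrough cannot start until sound check (finishes hour 22, plus 2-hour gap → hour 24); registration desk setup (finishes hour 21). The controlling bound is hour 24, so final walkthrough finishes at 24 + 5 = hour 29.
Every task is finished by hour 29, which is no later than the deadline of 32, so the schedule is feasible.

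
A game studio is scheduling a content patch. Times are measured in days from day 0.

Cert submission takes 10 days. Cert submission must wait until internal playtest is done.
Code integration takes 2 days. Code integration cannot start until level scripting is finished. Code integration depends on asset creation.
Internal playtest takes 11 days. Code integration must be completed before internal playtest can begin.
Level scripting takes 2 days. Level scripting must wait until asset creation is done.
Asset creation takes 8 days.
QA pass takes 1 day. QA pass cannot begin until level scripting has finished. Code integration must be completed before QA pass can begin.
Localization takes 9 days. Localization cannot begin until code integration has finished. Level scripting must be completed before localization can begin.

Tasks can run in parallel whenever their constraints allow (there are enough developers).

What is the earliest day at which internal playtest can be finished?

Asset creation has no prerequisites, so it starts at day 0 and finishes at day 8.
Level scripting waits on asset creation (finishes day 8), so it starts at day 8 and finishes at 8 + 2 = day 10.
For code integration: level scripting (finishes day 10); asset creation (finishes day 8). Taking the maximum gives a start of day 10, and it finishes at 10 + 2 = day 12.
After code integration (finishes day 12), internal playtest can start at day 12 and finishes at day 23.

23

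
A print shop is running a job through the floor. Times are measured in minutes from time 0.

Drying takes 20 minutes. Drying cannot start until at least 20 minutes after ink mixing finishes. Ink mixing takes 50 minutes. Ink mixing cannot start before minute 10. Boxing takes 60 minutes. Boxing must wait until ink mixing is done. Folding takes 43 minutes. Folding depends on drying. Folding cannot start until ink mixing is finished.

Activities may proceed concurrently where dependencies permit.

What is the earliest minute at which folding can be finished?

Ink mixing waits on its own release at minute 10, so it starts at minute 10 and finishes at 10 + 50 = minute 60.
After ink mixing (finishes minute 60, plus 20-minute gap → minute 80), drying can start at minute 80 and finishes at minute 100.
Folding cannot start until drying (finishes minute 100); ink mixing (finishes minute 60). The controlling bound is minute 100, so folding finishes at 100 + 43 = minute 143.

143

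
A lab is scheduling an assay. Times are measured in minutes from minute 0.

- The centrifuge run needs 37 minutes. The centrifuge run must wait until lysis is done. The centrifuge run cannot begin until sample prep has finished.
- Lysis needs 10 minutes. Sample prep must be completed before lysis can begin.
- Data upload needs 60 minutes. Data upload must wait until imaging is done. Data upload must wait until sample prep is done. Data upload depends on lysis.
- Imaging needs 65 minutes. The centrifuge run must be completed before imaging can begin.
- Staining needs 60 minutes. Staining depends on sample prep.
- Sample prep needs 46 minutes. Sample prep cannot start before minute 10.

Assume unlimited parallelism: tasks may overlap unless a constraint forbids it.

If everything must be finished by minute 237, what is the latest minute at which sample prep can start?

Data upload must finish by minute 237; it takes 60 minutes, so it must start by 237 − 60 = minute 177.
Since data upload (must start by minute 177) depends on it, imaging must finish by minute 177. Backing off its 65-minute duration gives a latest start of minute 112.
The centrifuge run has to be done before imaging (must start by minute 112). That means finishing by minute 112, i.e. starting by 112 − 37 = minute 75.
Lysis has several dependents: the centrifuge run (must start by minute 75); data upload (must start by minute 177). The earliest of those limits is minute 75, so lysis must start by 75 − 10 = minute 65.
Staining must finish by minute 237; it takes 60 minutes, so it must start by 237 − 60 = minute 177.
Sample prep must finish in time for lysis (must start by minute 65); the centrifuge run (must start by minute 75); staining (must start by minute 177); data upload (must start by minute 177). The tightest is minute 65, so sample prep must start by 65 − 46 = minute 19.

19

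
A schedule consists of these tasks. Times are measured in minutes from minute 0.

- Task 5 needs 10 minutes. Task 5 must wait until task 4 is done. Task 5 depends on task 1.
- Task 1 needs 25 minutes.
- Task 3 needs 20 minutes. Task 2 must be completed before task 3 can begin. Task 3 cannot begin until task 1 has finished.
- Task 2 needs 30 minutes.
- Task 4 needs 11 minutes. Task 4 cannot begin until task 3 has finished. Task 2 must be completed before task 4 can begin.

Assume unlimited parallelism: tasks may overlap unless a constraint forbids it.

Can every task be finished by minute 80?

Task 2 can start immediately at minute 0; it finishes at minute 30.
Nothing blocks task 1, so it runs from minute 0 to minute 25.
Task 3 has to wait for task 2 (finishes minute 30); task 1 (finishes minute 25). The latest of these is minute 30, so task 3 runs minute 30 to 30 + 20 = minute 50.
Task 4 needs all of task 3 (finishes minute 50); task 2 (finishes minute 30). That puts its earliest start at minute 50; it finishes at 50 + 11 = minute 61.
Task 5 cannot start until task 4 (finishes minute 61); task 1 (finishes minute 25). The controlling bound is minute 61, so task 5 finishes at 61 + 10 = minute 71.
Every task is finished by minute 71, which is no later than the deadline of 80, so the schedule is feasible.

Yes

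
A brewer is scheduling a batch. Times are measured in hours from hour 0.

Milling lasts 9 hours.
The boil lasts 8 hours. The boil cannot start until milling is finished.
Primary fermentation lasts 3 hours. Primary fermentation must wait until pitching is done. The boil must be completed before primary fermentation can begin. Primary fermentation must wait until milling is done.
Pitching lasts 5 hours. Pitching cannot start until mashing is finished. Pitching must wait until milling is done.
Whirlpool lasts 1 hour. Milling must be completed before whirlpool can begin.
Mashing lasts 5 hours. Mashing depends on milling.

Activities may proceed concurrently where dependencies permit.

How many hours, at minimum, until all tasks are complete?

Milling has no prerequisites, so it starts at hour 0 and finishes at hour 9.
Whirlpool waits on milling (finishes hour 9), so it starts at hour 9 and finishes at 9 + 1 = hour 10.
The boil cannot begin until milling (finishes hour 9). It runs from hour 9 to 9 + 8 = hour 17.
After milling (finishes hour 9), mashing can start at hour 9 and finishes at hour 14.
Pitching needs all of mashing (finishes hour 14); milling (finishes hour 9). That puts its earliest start at hour 14; it finishes at 14 + 5 = hour 19.
Primary fermentation cannot start until pitching (finishes hour 19); the boil (finishes hour 17); milling (finishes hour 9). The controlling bound is hour 19, so primary fermentation finishes at 19 + 3 = hour 22.
All tasks are finished once the last one completes. Finish times: Milling at 9, Mashing at 14, The boil at 17, Whirlpool at 10, Pitching at 19, Primary fermentation at 22. The latest is hour 22.

22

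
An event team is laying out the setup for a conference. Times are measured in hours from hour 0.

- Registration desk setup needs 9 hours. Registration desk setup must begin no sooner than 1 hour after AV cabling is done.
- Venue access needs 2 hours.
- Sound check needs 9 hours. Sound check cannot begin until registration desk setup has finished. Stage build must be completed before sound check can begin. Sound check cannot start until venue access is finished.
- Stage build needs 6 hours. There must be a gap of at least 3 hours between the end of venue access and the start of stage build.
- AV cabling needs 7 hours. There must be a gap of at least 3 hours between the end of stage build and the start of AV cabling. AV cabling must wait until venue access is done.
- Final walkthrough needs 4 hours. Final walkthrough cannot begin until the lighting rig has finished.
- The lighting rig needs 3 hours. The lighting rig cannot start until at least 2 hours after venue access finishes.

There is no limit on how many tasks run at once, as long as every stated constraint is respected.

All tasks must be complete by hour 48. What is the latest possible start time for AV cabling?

22

Nothing follows sound check; the deadline of hour 48 is its only limit. It must start by 48 − 9 = hour 39.
Since sound check (must start by hour 39) depends on it, registration desk setup must finish by hour 39. Backing off its 9-hour duration gives a latest start of hour 30.
Since registration desk setup (must start by hour 30, minus 1-hour gap → hour 29) depends on it, AV cabling must finish by hour 29. Backing off its 7-hour duration gives a latest start of hour 22.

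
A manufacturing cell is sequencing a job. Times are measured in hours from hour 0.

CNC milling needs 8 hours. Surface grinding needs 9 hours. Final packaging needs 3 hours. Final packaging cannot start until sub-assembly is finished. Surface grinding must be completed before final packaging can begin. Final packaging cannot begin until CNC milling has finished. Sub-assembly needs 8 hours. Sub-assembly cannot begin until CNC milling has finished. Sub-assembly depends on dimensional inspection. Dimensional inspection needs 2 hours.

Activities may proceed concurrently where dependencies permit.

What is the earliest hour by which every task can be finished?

Nothing blocks dimensional inspection, so it runs from hour 0 to hour 2.
Surface grinding can start immediately at hour 0; it finishes at hour 9.
CNC milling can start immediately at hour 0; it finishes at hour 8.
For sub-assembly: CNC milling (finishes hour 8); dimensional inspection (finishes hour 2). Taking the maximum gives a start of hour 8, and it finishes at 8 + 8 = hour 16.
Final packaging cannot start until sub-assembly (finishes hour 16); surface grinding (finishes hour 9); CNC milling (finishes hour 8). The controlling bound is hour 16, so final packaging finishes at 16 + 3 = hour 19.
All tasks are finished once the last one completes. Finish times: CNC milling at 8, Surface grinding at 9, Dimensional inspection at 2, Sub-assembly at 16, Final packaging at 19. The latest is hour 19.

19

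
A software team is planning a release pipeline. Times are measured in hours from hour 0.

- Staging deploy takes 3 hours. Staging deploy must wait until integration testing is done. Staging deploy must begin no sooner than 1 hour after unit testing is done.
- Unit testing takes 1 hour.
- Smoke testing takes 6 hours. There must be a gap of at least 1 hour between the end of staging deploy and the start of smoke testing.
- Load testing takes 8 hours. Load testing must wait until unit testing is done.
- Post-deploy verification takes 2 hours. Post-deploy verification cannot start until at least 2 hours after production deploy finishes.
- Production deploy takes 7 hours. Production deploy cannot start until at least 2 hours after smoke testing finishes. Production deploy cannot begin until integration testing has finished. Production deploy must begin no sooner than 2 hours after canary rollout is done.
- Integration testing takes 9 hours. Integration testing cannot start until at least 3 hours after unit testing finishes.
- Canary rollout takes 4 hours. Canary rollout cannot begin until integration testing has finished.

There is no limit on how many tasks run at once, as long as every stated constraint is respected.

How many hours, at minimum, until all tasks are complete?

Nothing blocks unit testing, so it runs from hour 0 to hour 1.
Load testing waits on unit testing (finishes hour 1), so it starts at hour 1 and finishes at 1 + 8 = hour 9.
Integration testing cannot begin until unit testing (finishes hour 1, plus 3-hour gap → hour 4). It runs from hour 4 to 4 + 9 = hour 13.
Canary rollout waits on integration testing (finishes hour 13), so it starts at hour 13 and finishes at 13 + 4 = hour 17.
Staging deploy has to wait for integration testing (finishes hour 13); unit testing (finishes hour 1, plus 1-hour gap → hour 2). The latest of these is hour 13, so staging deploy runs hour 13 to 13 + 3 = hour 16.
Smoke testing waits on staging deploy (finishes hour 16, plus 1-hour gap → hour 17), so it starts at hour 17 and finishes at 17 + 6 = hour 23.
Production deploy has to wait for smoke testing (finishes hour 23, plus 2-hour gap → hour 25); integration testing (finishes hour 13); canary rollout (finishes hour 17, plus 2-hour gap → hour 19). The latest of these is hour 25, so production deploy runs hour 25 to 25 + 7 = hour 32.
Post-deploy verification cannot begin until production deploy (finishes hour 32, plus 2-hour gap → hour 34). It runs from hour 34 to 34 + 2 = hour 36.
All tasks are finished once the last one completes. Finish times: Unit testing at 1, Integration testing at 13, Staging deploy at 16, Smoke testing at 23, Canary rollout at 17, Load testing at 9, Production deploy at 32, Post-deploy verification at 36. The latest is hour 36.

36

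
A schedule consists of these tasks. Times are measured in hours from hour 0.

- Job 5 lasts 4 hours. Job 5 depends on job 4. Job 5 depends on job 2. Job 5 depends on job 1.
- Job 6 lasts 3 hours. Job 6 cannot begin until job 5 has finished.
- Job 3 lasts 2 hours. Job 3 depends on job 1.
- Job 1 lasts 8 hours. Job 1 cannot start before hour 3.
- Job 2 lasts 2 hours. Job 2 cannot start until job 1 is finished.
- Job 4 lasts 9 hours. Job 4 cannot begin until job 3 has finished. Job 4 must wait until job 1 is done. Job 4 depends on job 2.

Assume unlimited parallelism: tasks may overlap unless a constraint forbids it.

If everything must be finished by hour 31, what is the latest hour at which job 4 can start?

15

Nothing follows job 6; the deadline of hour 31 is its only limit. It must start by 31 − 3 = hour 28.
Job 5 has to be done before job 6 (must start by hour 28). That means finishing by hour 28, i.e. starting by 28 − 4 = hour 24.
Job 4 feeds into job 5 (must start by hour 24); so job 4 must finish by hour 24 and therefore start by hour 15.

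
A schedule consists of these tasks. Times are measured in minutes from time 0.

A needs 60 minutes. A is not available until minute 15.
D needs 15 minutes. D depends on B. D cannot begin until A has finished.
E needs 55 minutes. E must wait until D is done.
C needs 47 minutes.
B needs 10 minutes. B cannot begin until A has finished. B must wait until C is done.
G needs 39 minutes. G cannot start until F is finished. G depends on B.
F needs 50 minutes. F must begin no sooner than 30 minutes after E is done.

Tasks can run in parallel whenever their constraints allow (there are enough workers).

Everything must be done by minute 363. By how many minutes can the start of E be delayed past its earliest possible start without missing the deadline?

89

C can start immediately at minute 0; it finishes at minute 47.
A waits on its own release at minute 15, so it starts at minute 15 and finishes at 15 + 60 = minute 75.
B has to wait for A (finishes minute 75); C (finishes minute 47). The latest of these is minute 75, so B runs minute 75 to 75 + 10 = minute 85.
For D: B (finishes minute 85); A (finishes minute 75). Taking the maximum gives a start of minute 85, and it finishes at 85 + 15 = minute 100.
After D (finishes minute 100), E can start at minute 100 and finishes at minute 155.

Working backward from the deadline:
G must finish by minute 363; it takes 39 minutes, so it must start by 363 − 39 = minute 324.
F must finish before G (must start by minute 324). With a 50-minute duration, F must start by 324 − 50 = minute 274.
E feeds into F (must start by minute 274, minus 30-minute gap → minute 244); so E must finish by minute 244 and therefore start by minute 189.
So E can start as early as minute 100 and as late as minute 189, giving 189 − 100 = 89 minutes of slack.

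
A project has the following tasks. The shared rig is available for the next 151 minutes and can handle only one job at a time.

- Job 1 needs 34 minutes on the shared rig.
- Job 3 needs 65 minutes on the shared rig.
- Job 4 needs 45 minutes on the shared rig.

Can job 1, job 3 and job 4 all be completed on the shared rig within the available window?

Running back to back, the jobs need 34 + 65 + 45 = 144 minutes on the shared rig.
Since 144 ≤ 151, they fit within the window.

Yes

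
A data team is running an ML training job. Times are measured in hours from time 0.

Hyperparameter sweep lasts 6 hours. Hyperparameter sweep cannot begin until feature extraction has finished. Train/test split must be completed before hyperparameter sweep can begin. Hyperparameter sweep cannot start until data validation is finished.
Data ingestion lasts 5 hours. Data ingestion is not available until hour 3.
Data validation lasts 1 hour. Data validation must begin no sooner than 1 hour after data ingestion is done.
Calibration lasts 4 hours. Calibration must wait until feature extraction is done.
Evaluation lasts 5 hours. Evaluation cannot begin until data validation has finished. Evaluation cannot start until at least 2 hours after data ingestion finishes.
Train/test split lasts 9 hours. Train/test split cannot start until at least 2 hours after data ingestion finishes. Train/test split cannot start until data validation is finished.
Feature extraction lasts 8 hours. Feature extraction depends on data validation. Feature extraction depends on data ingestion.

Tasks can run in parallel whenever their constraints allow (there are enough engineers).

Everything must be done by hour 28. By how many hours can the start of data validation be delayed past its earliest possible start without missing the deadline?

Data ingestion cannot begin until its own release at hour 3. It runs from hour 3 to 3 + 5 = hour 8.
Data validation cannot begin until data ingestion (finishes hour 8, plus 1-hour gap → hour 9). It runs from hour 9 to 9 + 1 = hour 10.

Working backward from the deadline:
Nothing follows hyperparameter sweep; the deadline of hour 28 is its only limit. It must start by 28 − 6 = hour 22.
Calibration must finish by hour 28; it takes 4 hours, so it must start by 28 − 4 = hour 24.
Feature extraction has several dependents: hyperparameter sweep (must start by hour 22); calibration (must start by hour 24). The earliest of those limits is hour 22, so feature extraction must start by 22 − 8 = hour 14.
Train/test split has to be done before hyperparameter sweep (must start by hour 22). That means finishing by hour 22, i.e. starting by 22 − 9 = hour 13.
To finish by hour 28, evaluation (duration 5) must start no later than hour 23.
Data validation feeds feature extraction (must start by hour 14); train/test split (must start by hour 13); hyperparameter sweep (must start by hour 22); evaluation (must start by hour 23). Taking the minimum, data validation must finish by hour 13 and start by 13 − 1 = hour 12.
So data validation can start as early as hour 9 and as late as hour 12, giving 12 − 9 = 3 hours of slack.

3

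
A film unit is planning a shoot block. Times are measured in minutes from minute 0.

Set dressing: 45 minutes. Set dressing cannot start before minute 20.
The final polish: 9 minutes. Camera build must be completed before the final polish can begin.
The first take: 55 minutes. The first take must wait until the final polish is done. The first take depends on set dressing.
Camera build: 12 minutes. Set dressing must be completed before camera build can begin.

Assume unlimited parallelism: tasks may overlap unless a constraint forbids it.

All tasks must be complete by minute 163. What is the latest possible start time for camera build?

To finish by minute 163, the first take (duration 55) must start no later than minute 108.
The final polish feeds into the first take (must start by minute 108); so the final polish must finish by minute 108 and therefore start by minute 99.
Camera build has to be done before the final polish (must start by minute 99). That means finishing by minute 99, i.e. starting by 99 − 12 = minute 87.

87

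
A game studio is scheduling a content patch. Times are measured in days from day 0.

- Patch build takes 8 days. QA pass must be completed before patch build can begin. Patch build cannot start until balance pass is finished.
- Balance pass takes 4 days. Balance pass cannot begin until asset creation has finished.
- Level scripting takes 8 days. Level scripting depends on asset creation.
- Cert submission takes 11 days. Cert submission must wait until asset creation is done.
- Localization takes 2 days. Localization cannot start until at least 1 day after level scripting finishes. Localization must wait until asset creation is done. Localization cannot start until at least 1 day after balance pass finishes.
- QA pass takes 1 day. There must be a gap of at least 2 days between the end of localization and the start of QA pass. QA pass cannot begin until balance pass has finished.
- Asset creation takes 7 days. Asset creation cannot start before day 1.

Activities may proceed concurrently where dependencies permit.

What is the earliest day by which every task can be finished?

30

After its own release at day 1, asset creation can start at day 1 and finishes at day 8.
Cert submission cannot begin until asset creation (finishes day 8). It runs from day 8 to 8 + 11 = day 19.
After asset creation (finishes day 8), balance pass can start at day 8 and finishes at day 12.
Level scripting cannot begin until asset creation (finishes day 8). It runs from day 8 to 8 + 8 = day 16.
Localization cannot start until level scripting (finishes day 16, plus 1-day gap → day 17); asset creation (finishes day 8); balance pass (finishes day 12, plus 1-day gap → day 13). The controlling bound is day 17, so localization finishes at 17 + 2 = day 19.
QA pass has to wait for localization (finishes day 19, plus 2-day gap → day 21); balance pass (finishes day 12). The latest of these is day 21, so QA pass runs day 21 to 21 + 1 = day 22.
Patch build needs all of QA pass (finishes day 22); balance pass (finishes day 12). That puts its earliest start at day 22; it finishes at 22 + 8 = day 30.
All tasks are finished once the last one completes. Finish times: Asset creation at 8, Level scripting at 16, Balance pass at 12, Localization at 19, QA pass at 22, Cert submission at 19, Patch build at 30. The latest is day 30.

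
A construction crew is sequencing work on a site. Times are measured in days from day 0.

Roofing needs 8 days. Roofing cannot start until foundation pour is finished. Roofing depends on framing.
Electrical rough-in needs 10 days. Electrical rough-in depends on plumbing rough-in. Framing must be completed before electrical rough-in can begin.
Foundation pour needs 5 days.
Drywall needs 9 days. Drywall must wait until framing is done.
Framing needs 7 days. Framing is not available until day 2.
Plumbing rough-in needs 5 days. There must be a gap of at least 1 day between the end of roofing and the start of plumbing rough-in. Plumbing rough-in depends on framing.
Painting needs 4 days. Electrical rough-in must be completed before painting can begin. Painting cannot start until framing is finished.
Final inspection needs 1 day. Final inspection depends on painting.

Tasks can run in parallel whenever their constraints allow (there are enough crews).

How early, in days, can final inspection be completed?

Framing waits on its own release at day 2, so it starts at day 2 and finishes at 2 + 7 = day 9.
Foundation pour can start immediately at day 0; it finishes at day 5.
Roofing has to wait for foundation pour (finishes day 5); framing (finishes day 9). The latest of these is day 9, so roofing runs day 9 to 9 + 8 = day 17.
For plumbing rough-in: roofing (finishes day 17, plus 1-day gap → day 18); framing (finishes day 9). Taking the maximum gives a start of day 18, and it finishes at 18 + 5 = day 23.
Electrical rough-in cannot start until plumbing rough-in (finishes day 23); framing (finishes day 9). The controlling bound is day 23, so electrical rough-in finishes at 23 + 10 = day 33.
For painting: electrical rough-in (finishes day 33); framing (finishes day 9). Taking the maximum gives a start of day 33, and it finishes at 33 + 4 = day 37.
Final inspection cannot begin until painting (finishes day 37). It runs from day 37 to 37 + 1 = day 38.

38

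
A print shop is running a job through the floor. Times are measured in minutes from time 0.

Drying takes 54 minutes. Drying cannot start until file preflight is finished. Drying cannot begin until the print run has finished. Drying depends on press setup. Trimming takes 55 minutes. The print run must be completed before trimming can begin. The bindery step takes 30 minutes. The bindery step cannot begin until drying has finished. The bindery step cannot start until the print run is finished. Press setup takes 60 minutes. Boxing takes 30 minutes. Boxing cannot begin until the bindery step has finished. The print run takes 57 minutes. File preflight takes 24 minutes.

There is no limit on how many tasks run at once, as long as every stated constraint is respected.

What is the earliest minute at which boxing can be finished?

The print run can start immediately at minute 0; it finishes at minute 57.
Press setup can start immediately at minute 0; it finishes at minute 60.
File preflight has no prerequisites, so it starts at minute 0 and finishes at minute 24.
For drying: file preflight (finishes minute 24); the print run (finishes minute 57); press setup (finishes minute 60). Taking the maximum gives a start of minute 60, and it finishes at 60 + 54 = minute 114.
The bindery step has to wait for drying (finishes minute 114); the print run (finishes minute 57). The latest of these is minute 114, so the bindery step runs minute 114 to 114 + 30 = minute 144.
Boxing waits on the bindery step (finishes minute 144), so it starts at minute 144 and finishes at 144 + 30 = minute 174.

174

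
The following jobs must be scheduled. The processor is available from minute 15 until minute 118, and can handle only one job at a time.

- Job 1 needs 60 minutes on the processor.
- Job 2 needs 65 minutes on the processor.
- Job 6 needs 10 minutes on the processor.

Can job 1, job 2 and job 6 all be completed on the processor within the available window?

The processor window is 118 − 15 = 103 minutes.
Running back to back, the jobs need 60 + 65 + 10 = 135 minutes on the processor.
Since 135 > 103, they cannot all fit.

No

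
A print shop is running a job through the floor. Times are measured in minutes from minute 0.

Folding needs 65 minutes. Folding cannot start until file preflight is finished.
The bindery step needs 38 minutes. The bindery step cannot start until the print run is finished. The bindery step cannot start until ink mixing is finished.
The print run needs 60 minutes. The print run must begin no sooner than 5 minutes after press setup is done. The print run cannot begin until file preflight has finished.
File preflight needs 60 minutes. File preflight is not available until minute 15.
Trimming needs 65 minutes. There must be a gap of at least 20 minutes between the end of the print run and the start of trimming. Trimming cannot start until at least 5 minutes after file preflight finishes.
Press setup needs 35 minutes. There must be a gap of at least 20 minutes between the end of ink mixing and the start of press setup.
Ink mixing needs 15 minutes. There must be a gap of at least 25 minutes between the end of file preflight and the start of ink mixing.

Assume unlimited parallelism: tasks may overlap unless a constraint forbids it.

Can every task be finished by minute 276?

After its own release at minute 15, file preflight can start at minute 15 and finishes at minute 75.
Folding cannot begin until file preflight (finishes minute 75). It runs from minute 75 to 75 + 65 = minute 140.
Ink mixing cannot begin until file preflight (finishes minute 75, plus 25-minute gap → minute 100). It runs from minute 100 to 100 + 15 = minute 115.
After ink mixing (finishes minute 115, plus 20-minute gap → minute 135), press setup can start at minute 135 and finishes at minute 170.
The print run cannot start until press setup (finishes minute 170, plus 5-minute gap → minute 175); file preflight (finishes minute 75). The controlling bound is minute 175, so the print run finishes at 175 + 60 = minute 235.
For the bindery step: the print run (finishes minute 235); ink mixing (finishes minute 115). Taking the maximum gives a start of minute 235, and it finishes at 235 + 38 = minute 273.
Trimming cannot start until the print run (finishes minute 235, plus 20-minute gap → minute 255); file preflight (finishes minute 75, plus 5-minute gap → minute 80). The controlling bound is minute 255, so trimming finishes at 255 + 65 = minute 320.
The earliest everything can be done is minute 320, which is after the deadline of 276, so it is not possible.

No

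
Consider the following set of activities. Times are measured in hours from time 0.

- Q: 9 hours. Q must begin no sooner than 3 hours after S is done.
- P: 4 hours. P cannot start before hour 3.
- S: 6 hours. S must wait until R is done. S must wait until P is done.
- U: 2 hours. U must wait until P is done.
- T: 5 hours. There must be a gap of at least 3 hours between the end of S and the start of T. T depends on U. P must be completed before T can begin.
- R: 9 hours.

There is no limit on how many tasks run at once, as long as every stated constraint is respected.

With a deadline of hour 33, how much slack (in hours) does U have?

19

After its own release at hour 3, P can start at hour 3 and finishes at hour 7.
U cannot begin until P (finishes hour 7). It runs from hour 7 to 7 + 2 = hour 9.

Working backward from the deadline:
T has no dependents, so it just needs to finish by hour 33. Starting by 33 − 5 = hour 28 achieves that.
U feeds into T (must start by hour 28); so U must finish by hour 28 and therefore start by hour 26.
So U can start as early as hour 7 and as late as hour 26, giving 26 − 7 = 19 hours of slack.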